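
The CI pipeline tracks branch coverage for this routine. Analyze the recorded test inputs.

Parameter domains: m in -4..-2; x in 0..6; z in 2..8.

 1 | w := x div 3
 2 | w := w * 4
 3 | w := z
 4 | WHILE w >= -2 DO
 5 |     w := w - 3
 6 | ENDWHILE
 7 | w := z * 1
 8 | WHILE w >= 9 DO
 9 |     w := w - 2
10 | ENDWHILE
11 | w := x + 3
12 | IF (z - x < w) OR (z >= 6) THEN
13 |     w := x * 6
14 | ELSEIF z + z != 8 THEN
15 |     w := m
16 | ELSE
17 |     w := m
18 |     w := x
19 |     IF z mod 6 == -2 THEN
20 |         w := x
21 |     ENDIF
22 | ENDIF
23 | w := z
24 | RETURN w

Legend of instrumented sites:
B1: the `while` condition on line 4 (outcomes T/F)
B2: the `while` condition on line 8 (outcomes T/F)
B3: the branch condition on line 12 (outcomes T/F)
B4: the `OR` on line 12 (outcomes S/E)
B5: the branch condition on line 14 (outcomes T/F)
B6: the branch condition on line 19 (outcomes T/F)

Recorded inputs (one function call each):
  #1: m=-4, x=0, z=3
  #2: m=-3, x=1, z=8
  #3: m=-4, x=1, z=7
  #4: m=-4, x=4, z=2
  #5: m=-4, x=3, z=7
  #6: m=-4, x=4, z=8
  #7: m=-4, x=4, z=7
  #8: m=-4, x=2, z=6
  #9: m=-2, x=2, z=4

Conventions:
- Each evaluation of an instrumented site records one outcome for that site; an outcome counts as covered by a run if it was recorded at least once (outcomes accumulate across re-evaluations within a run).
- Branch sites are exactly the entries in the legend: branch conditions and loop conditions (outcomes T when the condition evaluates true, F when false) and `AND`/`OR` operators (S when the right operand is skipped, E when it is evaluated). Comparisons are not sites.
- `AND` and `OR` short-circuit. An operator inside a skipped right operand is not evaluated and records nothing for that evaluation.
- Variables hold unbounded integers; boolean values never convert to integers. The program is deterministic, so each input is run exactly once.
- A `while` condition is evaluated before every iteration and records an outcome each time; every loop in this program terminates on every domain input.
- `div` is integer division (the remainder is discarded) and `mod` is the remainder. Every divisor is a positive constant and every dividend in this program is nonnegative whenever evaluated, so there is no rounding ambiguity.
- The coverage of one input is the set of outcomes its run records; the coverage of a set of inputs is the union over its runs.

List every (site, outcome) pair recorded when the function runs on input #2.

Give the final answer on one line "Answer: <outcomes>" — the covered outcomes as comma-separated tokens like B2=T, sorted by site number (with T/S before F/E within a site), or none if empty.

Tracing the run of input #2 (m=-3, x=1, z=8):
  B1->T, B1->T, B1->T, B1->T, B1->F, B2->F, B4->E, B3->T
distinct outcomes covered: B1=T, B1=F, B2=F, B3=T, B4=E

Answer: B1=T, B1=F, B2=F, B3=T, B4=E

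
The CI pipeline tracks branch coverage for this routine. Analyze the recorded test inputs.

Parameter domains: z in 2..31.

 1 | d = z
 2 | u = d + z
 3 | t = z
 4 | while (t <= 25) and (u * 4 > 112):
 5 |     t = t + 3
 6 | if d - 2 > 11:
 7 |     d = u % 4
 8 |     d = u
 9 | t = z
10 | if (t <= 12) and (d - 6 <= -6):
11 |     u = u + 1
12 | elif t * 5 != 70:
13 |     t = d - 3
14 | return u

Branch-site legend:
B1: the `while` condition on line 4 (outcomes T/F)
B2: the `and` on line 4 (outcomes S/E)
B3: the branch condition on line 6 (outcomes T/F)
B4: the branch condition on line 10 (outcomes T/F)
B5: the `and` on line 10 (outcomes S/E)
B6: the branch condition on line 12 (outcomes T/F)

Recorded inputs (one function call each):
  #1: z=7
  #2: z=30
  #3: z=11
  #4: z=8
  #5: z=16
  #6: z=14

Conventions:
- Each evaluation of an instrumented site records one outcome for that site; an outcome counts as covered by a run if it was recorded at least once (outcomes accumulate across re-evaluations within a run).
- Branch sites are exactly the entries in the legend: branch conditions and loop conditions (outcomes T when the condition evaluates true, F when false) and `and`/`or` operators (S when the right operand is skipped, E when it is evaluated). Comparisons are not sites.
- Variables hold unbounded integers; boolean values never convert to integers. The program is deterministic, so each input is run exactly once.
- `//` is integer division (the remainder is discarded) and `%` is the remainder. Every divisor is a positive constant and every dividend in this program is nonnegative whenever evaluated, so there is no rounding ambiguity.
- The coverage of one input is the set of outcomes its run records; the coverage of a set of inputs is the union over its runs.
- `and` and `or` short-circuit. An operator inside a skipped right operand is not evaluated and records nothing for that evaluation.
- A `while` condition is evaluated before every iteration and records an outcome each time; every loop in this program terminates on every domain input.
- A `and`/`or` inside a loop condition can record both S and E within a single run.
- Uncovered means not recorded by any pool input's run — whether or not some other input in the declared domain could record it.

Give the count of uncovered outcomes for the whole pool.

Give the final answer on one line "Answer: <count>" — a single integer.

run #1 (z=7) runs B2->E, B1->F, B3->F, B5->E, B4->F, B6->T; records B1=F, B2=E, B3=F, B4=F, B5=E, B6=T
run #2 (z=30) runs B2->S, B1->F, B3->T, B5->S, B4->F, B6->T; records B1=F, B2=S, B3=T, B4=F, B5=S, B6=T
run #3 (z=11) runs B2->E, B1->F, B3->F, B5->E, B4->F, B6->T; records B1=F, B2=E, B3=F, B4=F, B5=E, B6=T
run #4 (z=8) runs B2->E, B1->F, B3->F, B5->E, B4->F, B6->T; records B1=F, B2=E, B3=F, B4=F, B5=E, B6=T
run #5 (z=16) runs B2->E, B1->T, B2->E, B1->T, B2->E, B1->T, B2->E, B1->T, B2->S, B1->F, B3->T, B5->S, B4->F, B6->T; records B1=T, B1=F, B2=S, B2=E, B3=T, B4=F, B5=S, B6=T
run #6 (z=14) runs B2->E, B1->F, B3->T, B5->S, B4->F, B6->F; records B1=F, B2=E, B3=T, B4=F, B5=S, B6=F
union over the pool: B1=T, B1=F, B2=S, B2=E, B3=T, B3=F, B4=F, B5=S, B5=E, B6=T, B6=F
uncovered (1 of 12): B4=T

Answer: 1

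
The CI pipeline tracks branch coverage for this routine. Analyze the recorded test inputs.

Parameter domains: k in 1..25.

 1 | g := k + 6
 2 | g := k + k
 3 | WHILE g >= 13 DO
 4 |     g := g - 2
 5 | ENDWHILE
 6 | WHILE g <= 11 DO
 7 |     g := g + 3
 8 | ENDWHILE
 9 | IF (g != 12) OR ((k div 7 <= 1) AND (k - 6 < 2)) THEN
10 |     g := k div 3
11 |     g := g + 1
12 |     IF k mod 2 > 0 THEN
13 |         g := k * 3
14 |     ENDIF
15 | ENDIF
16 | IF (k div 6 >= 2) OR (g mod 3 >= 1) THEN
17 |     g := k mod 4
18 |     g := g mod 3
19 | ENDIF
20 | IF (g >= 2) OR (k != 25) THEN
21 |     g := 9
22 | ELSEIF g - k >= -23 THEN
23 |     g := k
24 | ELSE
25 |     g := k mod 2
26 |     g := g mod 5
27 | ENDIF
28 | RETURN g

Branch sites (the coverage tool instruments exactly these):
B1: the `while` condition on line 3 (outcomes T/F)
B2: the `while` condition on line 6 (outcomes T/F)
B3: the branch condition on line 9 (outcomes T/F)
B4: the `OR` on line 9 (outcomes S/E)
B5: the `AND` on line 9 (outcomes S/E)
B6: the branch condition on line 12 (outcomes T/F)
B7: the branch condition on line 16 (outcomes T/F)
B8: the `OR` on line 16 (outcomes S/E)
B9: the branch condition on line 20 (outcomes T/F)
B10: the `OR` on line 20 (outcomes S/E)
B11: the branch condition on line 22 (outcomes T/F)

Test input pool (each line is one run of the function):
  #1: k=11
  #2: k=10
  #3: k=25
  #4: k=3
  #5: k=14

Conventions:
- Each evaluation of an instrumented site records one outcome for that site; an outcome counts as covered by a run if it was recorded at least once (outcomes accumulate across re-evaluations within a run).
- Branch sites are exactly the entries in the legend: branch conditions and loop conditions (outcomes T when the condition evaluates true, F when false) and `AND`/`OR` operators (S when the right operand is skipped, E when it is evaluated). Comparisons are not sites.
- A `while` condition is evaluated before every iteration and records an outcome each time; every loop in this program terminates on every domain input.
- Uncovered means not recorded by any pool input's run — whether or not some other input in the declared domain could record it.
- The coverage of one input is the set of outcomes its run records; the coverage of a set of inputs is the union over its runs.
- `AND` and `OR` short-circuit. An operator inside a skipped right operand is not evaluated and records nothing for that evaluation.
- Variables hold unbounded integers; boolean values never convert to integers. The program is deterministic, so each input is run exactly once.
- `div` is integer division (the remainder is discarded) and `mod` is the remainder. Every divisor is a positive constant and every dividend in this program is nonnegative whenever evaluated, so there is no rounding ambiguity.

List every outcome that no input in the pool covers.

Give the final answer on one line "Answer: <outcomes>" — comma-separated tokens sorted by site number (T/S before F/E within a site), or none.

input #1, k=11: events B1->T, B1->T, B1->T, B1->T, B1->T, B1->F, B2->F, B4->E, B5->E, B3->F, B8->E, B7->F, B10->S, B9->T; outcomes B1=T, B1=F, B2=F, B3=F, B4=E, B5=E, B7=F, B8=E, B9=T, B10=S
input #2, k=10: events B1->T, B1->T, B1->T, B1->T, B1->F, B2->F, B4->E, B5->E, B3->F, B8->E, B7->F, B10->S, B9->T; outcomes B1=T, B1=F, B2=F, B3=F, B4=E, B5=E, B7=F, B8=E, B9=T, B10=S
input #3, k=25: events B1->T, B1->T, B1->T, B1->T, B1->T, B1->T, B1->T, B1->T, B1->T, B1->T, B1->T, B1->T, B1->T, B1->T, ...; outcomes B1=T, B1=F, B2=F, B3=F, B4=E, B5=S, B7=T, B8=S, B9=F, B10=E, B11=F
input #4, k=3: events B1->F, B2->T, B2->T, B2->F, B4->E, B5->E, B3->T, B6->T, B8->E, B7->F, B10->S, B9->T; outcomes B1=F, B2=T, B2=F, B3=T, B4=E, B5=E, B6=T, B7=F, B8=E, B9=T, B10=S
input #5, k=14: events B1->T, B1->T, B1->T, B1->T, B1->T, B1->T, B1->T, B1->T, B1->F, B2->F, B4->E, B5->S, B3->F, B8->S, ...; outcomes B1=T, B1=F, B2=F, B3=F, B4=E, B5=S, B7=T, B8=S, B9=T, B10=S
union over the pool: B1=T, B1=F, B2=T, B2=F, B3=T, B3=F, B4=E, B5=S, B5=E, B6=T, B7=T, B7=F, B8=S, B8=E, B9=T, B9=F, B10=S, B10=E, B11=F
uncovered (3 of 22): B4=S, B6=F, B11=T

Answer: B4=S, B6=F, B11=T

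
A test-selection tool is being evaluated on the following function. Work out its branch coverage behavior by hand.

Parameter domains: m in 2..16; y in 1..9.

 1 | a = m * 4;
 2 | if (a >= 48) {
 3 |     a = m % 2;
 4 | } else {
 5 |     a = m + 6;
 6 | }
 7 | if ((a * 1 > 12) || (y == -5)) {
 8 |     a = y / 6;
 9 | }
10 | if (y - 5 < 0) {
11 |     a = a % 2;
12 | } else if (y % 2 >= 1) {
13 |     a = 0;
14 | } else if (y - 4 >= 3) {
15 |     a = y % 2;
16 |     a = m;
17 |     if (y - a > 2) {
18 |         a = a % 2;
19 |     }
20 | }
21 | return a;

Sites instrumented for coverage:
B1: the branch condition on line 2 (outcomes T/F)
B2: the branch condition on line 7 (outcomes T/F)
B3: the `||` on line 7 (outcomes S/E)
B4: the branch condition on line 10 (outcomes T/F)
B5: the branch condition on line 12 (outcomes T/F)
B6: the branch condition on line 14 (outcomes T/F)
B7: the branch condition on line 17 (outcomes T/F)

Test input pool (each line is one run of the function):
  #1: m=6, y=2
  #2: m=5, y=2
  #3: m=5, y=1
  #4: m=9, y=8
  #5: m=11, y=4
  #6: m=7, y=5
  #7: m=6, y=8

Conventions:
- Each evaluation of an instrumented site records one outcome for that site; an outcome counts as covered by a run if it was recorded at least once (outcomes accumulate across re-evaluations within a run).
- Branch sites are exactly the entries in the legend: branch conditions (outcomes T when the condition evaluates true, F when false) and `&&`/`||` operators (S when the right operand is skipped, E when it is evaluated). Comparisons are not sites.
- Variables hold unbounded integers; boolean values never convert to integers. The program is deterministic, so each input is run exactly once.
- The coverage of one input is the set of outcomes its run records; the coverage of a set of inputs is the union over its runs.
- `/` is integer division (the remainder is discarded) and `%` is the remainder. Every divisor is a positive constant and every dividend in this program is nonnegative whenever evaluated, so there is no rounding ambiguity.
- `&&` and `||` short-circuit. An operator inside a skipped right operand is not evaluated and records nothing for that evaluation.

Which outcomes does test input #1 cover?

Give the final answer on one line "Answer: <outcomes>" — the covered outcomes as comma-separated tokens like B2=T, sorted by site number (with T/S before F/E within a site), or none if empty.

Running input #1 (m=6, y=2), event by event:
  B1->F, B3->E, B2->F, B4->T
distinct outcomes covered: B1=F, B2=F, B3=E, B4=T

Answer: B1=F, B2=F, B3=E, B4=T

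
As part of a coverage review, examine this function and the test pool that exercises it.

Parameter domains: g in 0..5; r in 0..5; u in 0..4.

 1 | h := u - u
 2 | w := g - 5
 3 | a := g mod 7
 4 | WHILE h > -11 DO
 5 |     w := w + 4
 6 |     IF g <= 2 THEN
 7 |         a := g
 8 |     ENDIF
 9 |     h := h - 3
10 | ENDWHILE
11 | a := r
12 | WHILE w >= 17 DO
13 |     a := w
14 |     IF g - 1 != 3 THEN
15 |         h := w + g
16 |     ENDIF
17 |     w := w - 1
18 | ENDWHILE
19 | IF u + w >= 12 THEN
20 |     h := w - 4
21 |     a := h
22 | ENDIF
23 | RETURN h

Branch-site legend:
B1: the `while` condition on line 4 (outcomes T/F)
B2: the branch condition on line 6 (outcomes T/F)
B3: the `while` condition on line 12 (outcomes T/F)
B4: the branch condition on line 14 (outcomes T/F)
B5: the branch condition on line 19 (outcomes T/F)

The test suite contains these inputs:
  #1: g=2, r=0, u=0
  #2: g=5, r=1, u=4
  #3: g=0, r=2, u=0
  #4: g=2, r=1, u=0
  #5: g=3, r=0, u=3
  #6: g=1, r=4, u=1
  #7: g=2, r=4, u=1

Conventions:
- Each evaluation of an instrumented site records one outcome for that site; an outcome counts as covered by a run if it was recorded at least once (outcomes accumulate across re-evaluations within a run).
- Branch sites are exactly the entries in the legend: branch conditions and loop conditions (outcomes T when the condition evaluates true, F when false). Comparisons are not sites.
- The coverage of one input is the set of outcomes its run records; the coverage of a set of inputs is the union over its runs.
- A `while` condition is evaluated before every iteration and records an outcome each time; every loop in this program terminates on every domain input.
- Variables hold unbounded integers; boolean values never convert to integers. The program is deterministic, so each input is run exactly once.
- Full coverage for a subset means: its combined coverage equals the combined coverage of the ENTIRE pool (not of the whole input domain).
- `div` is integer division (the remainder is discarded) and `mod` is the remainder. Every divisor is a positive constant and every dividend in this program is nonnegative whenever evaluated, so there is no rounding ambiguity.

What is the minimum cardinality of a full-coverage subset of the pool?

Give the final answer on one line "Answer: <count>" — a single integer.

#1 (g=2, r=0, u=0) -> covered: B1=T, B1=F, B2=T, B3=F, B5=T
#2 (g=5, r=1, u=4) -> covered: B1=T, B1=F, B2=F, B3=F, B5=T
#3 (g=0, r=2, u=0) -> covered: B1=T, B1=F, B2=T, B3=F, B5=F
#4 (g=2, r=1, u=0) -> covered: B1=T, B1=F, B2=T, B3=F, B5=T
#5 (g=3, r=0, u=3) -> covered: B1=T, B1=F, B2=F, B3=F, B5=T
#6 (g=1, r=4, u=1) -> covered: B1=T, B1=F, B2=T, B3=F, B5=T
#7 (g=2, r=4, u=1) -> covered: B1=T, B1=F, B2=T, B3=F, B5=T
pool-wide coverage (7 outcomes): B1=T, B1=F, B2=T, B2=F, B3=F, B5=T, B5=F
no size-1 subset reaches all 7 outcomes (best union: 5/7)
the canonical winner is {2, 3}: size 2, full 7-outcome coverage, earliest index list among size-2 covers

Answer: 2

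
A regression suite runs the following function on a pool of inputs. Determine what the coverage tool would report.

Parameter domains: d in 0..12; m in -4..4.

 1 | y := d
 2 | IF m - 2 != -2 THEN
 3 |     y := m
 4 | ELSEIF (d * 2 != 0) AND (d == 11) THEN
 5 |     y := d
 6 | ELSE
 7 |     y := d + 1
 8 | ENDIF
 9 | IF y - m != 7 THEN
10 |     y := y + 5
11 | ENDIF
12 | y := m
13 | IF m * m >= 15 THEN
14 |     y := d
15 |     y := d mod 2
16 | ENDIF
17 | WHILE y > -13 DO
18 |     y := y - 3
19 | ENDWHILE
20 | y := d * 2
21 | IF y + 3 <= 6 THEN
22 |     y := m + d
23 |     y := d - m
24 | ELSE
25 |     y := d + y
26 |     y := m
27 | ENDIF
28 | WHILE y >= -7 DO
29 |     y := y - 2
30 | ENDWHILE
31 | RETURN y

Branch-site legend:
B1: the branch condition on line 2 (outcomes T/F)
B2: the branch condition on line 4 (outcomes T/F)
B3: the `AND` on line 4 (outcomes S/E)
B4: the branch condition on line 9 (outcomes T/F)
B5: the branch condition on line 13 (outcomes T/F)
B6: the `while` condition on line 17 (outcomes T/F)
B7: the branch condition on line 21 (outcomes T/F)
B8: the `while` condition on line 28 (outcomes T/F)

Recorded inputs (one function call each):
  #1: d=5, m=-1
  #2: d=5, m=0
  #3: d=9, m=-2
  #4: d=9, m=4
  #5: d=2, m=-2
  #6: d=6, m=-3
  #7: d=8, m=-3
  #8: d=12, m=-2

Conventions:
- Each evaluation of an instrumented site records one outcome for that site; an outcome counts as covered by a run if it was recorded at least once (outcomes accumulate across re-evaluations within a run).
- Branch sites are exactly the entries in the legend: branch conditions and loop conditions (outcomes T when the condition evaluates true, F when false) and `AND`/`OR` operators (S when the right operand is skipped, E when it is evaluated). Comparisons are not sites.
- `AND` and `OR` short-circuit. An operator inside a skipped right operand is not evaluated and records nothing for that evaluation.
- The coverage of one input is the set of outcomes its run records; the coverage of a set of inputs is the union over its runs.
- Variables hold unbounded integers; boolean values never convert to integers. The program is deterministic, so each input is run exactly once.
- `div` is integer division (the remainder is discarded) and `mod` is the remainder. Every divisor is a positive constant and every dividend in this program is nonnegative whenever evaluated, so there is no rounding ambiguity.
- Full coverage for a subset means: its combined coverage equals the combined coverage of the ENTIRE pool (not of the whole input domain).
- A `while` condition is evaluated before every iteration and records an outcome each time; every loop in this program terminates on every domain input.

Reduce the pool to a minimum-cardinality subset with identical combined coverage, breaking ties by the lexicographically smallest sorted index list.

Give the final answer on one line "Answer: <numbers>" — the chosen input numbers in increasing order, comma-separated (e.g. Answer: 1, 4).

test 1 (d=5, m=-1) fires B1->T, B4->T, B5->F, B6->T, B6->T, B6->T, B6->T, B6->F, B7->F, B8->T, B8->T, B8->T, B8->T, B8->F; hits B1=T, B4=T, B5=F, B6=T, B6=F, B7=F, B8=T, B8=F
test 2 (d=5, m=0) fires B1->F, B3->E, B2->F, B4->T, B5->F, B6->T, B6->T, B6->T, B6->T, B6->T, B6->F, B7->F, B8->T, B8->T, ...; hits B1=F, B2=F, B3=E, B4=T, B5=F, B6=T, B6=F, B7=F, B8=T, B8=F
test 3 (d=9, m=-2) fires B1->T, B4->T, B5->F, B6->T, B6->T, B6->T, B6->T, B6->F, B7->F, B8->T, B8->T, B8->T, B8->F; hits B1=T, B4=T, B5=F, B6=T, B6=F, B7=F, B8=T, B8=F
test 4 (d=9, m=4) fires B1->T, B4->T, B5->T, B6->T, B6->T, B6->T, B6->T, B6->T, B6->F, B7->F, B8->T, B8->T, B8->T, B8->T, ...; hits B1=T, B4=T, B5=T, B6=T, B6=F, B7=F, B8=T, B8=F
test 5 (d=2, m=-2) fires B1->T, B4->T, B5->F, B6->T, B6->T, B6->T, B6->T, B6->F, B7->F, B8->T, B8->T, B8->T, B8->F; hits B1=T, B4=T, B5=F, B6=T, B6=F, B7=F, B8=T, B8=F
test 6 (d=6, m=-3) fires B1->T, B4->T, B5->F, B6->T, B6->T, B6->T, B6->T, B6->F, B7->F, B8->T, B8->T, B8->T, B8->F; hits B1=T, B4=T, B5=F, B6=T, B6=F, B7=F, B8=T, B8=F
test 7 (d=8, m=-3) fires B1->T, B4->T, B5->F, B6->T, B6->T, B6->T, B6->T, B6->F, B7->F, B8->T, B8->T, B8->T, B8->F; hits B1=T, B4=T, B5=F, B6=T, B6=F, B7=F, B8=T, B8=F
test 8 (d=12, m=-2) fires B1->T, B4->T, B5->F, B6->T, B6->T, B6->T, B6->T, B6->F, B7->F, B8->T, B8->T, B8->T, B8->F; hits B1=T, B4=T, B5=F, B6=T, B6=F, B7=F, B8=T, B8=F
together the pool reaches 12 outcomes: B1=T, B1=F, B2=F, B3=E, B4=T, B5=T, B5=F, B6=T, B6=F, B7=F, B8=T, B8=F
checked all size-1 subsets: none covers 12 outcomes (max 10/12)
at size 2, {2, 4} reaches all 12 outcomes; every lexicographically earlier size-2 subset fails

Answer: 2, 4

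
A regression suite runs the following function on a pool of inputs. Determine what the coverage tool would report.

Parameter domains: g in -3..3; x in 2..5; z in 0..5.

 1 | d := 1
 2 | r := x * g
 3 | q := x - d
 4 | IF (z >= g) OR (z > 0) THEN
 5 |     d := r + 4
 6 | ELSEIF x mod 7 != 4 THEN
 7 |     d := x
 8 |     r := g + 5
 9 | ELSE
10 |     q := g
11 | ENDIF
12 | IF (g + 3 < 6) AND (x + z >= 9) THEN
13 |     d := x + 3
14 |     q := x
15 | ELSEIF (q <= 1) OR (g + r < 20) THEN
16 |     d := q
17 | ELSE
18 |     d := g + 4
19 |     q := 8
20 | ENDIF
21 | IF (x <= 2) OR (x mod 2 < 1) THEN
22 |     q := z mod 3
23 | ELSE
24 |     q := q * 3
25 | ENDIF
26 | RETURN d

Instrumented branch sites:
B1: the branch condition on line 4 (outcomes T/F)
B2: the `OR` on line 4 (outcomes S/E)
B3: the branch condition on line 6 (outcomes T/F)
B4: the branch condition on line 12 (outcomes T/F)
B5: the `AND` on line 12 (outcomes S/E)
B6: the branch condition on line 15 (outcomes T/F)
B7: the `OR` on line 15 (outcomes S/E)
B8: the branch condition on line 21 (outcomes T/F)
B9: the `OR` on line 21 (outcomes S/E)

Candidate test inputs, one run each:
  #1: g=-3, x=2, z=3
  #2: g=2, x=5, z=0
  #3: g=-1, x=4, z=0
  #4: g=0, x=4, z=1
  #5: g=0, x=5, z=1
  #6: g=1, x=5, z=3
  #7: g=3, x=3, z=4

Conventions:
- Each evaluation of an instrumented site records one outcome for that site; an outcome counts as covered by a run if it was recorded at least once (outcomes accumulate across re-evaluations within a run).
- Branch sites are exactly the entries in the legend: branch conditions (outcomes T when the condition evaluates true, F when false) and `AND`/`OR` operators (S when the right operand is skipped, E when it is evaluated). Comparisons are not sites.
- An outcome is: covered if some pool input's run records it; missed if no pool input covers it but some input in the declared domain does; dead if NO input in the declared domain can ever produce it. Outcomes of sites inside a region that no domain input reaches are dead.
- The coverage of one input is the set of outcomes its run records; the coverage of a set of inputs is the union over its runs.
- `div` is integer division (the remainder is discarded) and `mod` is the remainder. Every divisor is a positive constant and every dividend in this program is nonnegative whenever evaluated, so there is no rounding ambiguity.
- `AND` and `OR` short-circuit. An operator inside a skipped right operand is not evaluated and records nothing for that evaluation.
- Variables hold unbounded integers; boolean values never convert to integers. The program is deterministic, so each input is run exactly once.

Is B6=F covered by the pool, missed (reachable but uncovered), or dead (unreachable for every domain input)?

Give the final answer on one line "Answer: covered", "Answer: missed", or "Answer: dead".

no pool input records B6=F
checking all 168 inputs in the declared domain: B6=F is never recorded -> dead

Answer: dead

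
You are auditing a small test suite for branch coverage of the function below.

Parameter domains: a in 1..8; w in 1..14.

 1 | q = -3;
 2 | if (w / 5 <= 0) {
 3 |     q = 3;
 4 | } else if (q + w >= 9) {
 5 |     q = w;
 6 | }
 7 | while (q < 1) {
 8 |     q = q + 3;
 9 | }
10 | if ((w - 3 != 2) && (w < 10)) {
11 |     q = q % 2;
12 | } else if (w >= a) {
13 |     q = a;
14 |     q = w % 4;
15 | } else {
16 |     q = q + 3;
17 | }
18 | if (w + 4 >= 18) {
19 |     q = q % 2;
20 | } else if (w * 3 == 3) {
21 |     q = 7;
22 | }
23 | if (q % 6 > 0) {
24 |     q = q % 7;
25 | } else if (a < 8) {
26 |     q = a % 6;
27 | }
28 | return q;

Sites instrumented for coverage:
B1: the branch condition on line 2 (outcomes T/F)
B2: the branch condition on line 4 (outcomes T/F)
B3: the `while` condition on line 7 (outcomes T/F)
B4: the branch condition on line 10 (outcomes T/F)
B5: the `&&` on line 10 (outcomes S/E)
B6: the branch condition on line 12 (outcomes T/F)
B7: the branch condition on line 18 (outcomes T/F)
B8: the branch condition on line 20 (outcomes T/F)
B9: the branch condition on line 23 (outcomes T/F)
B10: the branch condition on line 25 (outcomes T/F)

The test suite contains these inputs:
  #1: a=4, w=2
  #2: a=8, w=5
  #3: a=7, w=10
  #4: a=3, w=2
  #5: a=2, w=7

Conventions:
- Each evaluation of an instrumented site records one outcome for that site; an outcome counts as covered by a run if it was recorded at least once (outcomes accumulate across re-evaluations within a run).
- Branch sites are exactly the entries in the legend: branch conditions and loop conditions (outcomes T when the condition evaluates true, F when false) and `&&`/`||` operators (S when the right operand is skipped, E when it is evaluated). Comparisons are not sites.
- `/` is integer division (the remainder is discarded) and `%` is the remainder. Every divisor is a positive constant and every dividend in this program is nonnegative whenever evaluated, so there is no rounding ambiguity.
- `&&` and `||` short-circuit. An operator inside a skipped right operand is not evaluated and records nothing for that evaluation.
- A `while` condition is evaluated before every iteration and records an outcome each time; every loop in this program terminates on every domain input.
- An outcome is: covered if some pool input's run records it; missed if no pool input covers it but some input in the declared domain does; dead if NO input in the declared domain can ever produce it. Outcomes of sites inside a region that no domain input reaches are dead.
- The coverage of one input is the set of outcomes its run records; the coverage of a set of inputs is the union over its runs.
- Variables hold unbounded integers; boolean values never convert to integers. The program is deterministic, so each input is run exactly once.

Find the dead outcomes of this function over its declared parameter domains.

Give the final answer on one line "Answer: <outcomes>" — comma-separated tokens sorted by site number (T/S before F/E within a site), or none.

exhaustive pass over the 112-input domain:
  reachable outcomes have witnesses, e.g. B1=T (e.g. a=1, w=1), B1=F (e.g. a=1, w=5), B2=T (e.g. a=1, w=12), B2=F (e.g. a=1, w=5)

Answer: none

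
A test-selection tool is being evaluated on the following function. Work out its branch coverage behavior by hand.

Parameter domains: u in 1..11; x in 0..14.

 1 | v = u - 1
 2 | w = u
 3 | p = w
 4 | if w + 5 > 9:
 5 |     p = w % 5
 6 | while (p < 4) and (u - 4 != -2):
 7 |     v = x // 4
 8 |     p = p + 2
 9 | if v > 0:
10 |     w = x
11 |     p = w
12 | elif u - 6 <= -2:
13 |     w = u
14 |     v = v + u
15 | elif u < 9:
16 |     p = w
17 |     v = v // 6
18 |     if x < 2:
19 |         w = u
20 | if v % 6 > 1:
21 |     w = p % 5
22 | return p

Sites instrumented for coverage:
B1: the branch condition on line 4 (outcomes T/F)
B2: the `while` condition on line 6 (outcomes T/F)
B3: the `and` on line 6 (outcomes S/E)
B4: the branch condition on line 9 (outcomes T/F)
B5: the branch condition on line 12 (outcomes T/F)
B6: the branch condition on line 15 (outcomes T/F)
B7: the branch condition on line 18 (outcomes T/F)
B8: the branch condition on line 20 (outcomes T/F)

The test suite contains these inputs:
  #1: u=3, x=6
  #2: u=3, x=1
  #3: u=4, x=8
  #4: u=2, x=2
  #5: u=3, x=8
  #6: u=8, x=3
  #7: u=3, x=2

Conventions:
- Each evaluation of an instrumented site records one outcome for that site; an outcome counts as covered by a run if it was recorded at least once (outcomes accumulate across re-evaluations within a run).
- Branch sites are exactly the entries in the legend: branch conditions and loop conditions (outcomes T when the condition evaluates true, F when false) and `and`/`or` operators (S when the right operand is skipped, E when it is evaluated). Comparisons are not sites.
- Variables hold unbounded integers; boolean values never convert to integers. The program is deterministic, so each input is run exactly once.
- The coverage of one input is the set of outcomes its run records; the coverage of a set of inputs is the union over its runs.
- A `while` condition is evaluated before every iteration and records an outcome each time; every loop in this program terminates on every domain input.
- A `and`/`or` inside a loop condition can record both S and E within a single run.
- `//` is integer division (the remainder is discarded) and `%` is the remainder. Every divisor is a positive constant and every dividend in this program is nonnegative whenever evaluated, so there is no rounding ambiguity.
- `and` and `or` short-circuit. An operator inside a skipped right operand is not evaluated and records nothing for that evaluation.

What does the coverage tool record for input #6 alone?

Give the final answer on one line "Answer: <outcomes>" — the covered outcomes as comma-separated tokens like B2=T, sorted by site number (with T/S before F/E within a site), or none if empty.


Event log for input #6 (u=8, x=3):
  B1->T, B3->E, B2->T, B3->S, B2->F, B4->F, B5->F, B6->T, B7->F, B8->F
as a set, this run covers: B1=T, B2=T, B2=F, B3=S, B3=E, B4=F, B5=F, B6=T, B7=F, B8=F
Answer: B1=T, B2=T, B2=F, B3=S, B3=E, B4=F, B5=F, B6=T, B7=F, B8=F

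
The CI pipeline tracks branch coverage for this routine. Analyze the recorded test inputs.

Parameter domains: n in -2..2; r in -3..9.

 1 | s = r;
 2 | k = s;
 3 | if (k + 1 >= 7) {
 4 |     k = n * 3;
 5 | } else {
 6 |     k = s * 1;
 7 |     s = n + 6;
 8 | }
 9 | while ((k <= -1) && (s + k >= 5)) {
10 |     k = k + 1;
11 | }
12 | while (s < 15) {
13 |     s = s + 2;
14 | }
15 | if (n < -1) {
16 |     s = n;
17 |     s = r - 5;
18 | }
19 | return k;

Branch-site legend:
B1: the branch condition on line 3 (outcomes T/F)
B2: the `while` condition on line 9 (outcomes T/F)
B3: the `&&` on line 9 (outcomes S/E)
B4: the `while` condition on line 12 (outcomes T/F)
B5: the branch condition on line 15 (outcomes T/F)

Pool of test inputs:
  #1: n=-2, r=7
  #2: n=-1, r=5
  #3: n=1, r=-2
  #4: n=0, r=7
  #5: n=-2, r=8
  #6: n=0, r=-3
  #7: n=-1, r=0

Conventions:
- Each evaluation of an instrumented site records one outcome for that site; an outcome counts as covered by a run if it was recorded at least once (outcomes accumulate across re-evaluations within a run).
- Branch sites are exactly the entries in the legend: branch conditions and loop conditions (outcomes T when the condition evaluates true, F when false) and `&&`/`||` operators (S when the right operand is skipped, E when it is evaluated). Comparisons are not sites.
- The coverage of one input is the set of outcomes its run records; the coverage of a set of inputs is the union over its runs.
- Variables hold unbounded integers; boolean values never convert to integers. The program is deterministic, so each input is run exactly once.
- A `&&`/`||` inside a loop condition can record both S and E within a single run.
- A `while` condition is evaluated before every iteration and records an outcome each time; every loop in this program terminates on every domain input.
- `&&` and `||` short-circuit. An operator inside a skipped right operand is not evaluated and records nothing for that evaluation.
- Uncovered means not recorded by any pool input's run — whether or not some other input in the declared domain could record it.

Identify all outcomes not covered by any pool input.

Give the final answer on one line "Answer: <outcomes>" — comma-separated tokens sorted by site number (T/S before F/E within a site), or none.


input #1, n=-2, r=7: outcomes B1=T, B2=F, B3=E, B4=T, B4=F, B5=T
input #2, n=-1, r=5: outcomes B1=F, B2=F, B3=S, B4=T, B4=F, B5=F
input #3, n=1, r=-2: outcomes B1=F, B2=T, B2=F, B3=S, B3=E, B4=T, B4=F, B5=F
input #4, n=0, r=7: outcomes B1=T, B2=F, B3=S, B4=T, B4=F, B5=F
input #5, n=-2, r=8: outcomes B1=T, B2=F, B3=E, B4=T, B4=F, B5=T
input #6, n=0, r=-3: outcomes B1=F, B2=F, B3=E, B4=T, B4=F, B5=F
input #7, n=-1, r=0: outcomes B1=F, B2=F, B3=S, B4=T, B4=F, B5=F
union over the pool: B1=T, B1=F, B2=T, B2=F, B3=S, B3=E, B4=T, B4=F, B5=T, B5=F
uncovered (0 of 10): none
Answer: none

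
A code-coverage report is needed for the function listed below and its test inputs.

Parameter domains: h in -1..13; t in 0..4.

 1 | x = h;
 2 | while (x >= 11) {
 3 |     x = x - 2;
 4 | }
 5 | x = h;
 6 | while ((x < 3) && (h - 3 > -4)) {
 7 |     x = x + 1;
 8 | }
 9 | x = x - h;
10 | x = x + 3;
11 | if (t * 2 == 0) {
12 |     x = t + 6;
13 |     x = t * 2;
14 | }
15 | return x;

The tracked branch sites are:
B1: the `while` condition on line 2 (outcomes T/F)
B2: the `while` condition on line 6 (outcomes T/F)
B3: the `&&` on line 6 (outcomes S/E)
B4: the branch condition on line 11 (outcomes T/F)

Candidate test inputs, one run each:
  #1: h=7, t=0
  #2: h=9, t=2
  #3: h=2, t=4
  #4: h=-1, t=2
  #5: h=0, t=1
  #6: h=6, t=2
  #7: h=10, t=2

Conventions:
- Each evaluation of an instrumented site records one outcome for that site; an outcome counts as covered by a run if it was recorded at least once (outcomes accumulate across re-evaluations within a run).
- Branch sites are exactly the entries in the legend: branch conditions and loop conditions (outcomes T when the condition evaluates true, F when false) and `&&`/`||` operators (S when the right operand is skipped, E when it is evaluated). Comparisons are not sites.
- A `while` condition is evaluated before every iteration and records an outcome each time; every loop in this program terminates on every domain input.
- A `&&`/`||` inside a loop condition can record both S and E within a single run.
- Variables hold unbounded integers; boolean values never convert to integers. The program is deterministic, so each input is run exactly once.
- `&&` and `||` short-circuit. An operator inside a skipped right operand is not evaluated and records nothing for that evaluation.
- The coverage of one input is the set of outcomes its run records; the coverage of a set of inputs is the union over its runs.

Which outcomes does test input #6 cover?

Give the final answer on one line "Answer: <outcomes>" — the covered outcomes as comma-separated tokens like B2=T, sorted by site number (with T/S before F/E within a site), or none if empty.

Event log for input #6 (h=6, t=2):
  B1->F, B3->S, B2->F, B4->F
distinct outcomes covered: B1=F, B2=F, B3=S, B4=F

Answer: B1=F, B2=F, B3=S, B4=F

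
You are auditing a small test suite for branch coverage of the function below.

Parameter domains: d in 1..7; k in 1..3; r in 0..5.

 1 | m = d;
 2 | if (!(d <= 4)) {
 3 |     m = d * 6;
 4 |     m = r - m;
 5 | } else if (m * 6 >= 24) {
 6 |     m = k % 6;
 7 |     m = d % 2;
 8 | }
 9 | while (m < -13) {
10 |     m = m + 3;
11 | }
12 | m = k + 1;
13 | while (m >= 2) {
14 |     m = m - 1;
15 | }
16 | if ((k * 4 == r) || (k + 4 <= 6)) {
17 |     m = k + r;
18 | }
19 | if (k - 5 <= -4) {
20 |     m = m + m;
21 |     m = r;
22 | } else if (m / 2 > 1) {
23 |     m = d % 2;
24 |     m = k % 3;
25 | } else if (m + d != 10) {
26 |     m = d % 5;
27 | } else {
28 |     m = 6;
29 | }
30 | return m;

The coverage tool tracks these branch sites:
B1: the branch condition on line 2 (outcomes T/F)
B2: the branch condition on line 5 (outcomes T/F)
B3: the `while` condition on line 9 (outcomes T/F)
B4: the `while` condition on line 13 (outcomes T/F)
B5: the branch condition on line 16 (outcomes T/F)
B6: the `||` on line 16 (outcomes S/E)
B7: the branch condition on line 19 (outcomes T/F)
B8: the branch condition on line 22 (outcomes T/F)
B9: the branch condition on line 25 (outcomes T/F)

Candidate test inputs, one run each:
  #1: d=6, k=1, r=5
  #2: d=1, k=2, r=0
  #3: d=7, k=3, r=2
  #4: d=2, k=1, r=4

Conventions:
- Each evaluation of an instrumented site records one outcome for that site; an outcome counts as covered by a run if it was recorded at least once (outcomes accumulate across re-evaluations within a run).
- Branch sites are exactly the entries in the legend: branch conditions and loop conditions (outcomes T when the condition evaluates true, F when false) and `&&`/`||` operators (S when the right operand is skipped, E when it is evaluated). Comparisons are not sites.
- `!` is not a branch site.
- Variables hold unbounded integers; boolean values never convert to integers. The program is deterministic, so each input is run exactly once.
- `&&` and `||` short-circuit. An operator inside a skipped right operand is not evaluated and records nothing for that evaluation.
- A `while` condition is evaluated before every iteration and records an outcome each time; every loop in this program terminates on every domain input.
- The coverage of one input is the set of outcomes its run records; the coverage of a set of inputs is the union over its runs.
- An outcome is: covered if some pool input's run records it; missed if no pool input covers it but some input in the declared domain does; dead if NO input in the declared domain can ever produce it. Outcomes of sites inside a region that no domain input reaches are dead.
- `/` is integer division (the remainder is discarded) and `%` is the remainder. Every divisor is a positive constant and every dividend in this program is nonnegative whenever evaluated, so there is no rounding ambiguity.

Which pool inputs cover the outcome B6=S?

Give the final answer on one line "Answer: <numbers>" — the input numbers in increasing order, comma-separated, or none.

input #1 (d=6, k=1, r=5): does not produce B6=S
input #2 (d=1, k=2, r=0): does not produce B6=S
input #3 (d=7, k=3, r=2): does not produce B6=S
input #4 (d=2, k=1, r=4): produces B6=S

Answer: 4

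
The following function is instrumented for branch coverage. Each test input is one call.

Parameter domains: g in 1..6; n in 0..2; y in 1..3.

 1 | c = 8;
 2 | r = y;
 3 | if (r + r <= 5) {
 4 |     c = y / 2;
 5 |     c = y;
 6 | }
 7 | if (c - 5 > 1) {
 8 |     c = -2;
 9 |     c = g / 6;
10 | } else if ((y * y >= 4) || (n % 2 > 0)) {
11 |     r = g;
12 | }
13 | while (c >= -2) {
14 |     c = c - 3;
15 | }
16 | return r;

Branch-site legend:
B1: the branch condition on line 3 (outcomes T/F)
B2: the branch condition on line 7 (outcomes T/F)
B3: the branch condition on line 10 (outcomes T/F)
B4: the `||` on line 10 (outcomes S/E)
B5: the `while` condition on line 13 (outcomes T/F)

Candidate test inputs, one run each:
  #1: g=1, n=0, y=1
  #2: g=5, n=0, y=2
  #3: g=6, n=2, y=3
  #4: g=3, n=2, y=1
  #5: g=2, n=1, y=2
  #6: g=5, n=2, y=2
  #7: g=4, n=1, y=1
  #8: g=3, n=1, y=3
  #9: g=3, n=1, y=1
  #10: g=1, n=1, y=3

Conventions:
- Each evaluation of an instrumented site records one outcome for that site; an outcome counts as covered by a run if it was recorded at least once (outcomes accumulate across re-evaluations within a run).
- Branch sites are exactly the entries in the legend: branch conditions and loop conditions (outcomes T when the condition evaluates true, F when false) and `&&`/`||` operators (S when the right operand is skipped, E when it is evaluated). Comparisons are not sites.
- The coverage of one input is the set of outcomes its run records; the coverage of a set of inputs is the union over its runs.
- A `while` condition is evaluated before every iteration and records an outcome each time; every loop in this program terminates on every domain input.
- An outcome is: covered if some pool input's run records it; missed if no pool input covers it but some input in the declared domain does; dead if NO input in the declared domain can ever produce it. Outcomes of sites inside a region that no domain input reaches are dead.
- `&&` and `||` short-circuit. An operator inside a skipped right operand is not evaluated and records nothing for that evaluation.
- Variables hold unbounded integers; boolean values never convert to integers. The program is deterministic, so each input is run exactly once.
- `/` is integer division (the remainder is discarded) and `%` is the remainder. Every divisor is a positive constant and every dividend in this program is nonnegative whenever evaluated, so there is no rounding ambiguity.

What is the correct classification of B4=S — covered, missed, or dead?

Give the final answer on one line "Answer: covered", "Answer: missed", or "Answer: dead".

B4=S is recorded by pool input(s) 2, 5, 6 -> covered

Answer: covered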